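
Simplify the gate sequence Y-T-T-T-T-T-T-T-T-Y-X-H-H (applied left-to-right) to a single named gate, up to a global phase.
X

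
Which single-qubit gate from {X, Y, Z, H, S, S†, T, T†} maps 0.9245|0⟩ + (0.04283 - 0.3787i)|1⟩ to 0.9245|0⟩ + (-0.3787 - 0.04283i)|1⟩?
S†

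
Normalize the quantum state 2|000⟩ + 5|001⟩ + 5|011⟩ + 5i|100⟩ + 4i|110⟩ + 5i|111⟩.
0.1826|000⟩ + 0.4564|001⟩ + 0.4564|011⟩ + 0.4564i|100⟩ + 0.3651i|110⟩ + 0.4564i|111⟩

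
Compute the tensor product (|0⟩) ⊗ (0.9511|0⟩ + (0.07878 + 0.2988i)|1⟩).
0.9511|00⟩ + (0.07878 + 0.2988i)|01⟩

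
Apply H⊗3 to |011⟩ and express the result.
1/√8|000⟩ - 1/√8|001⟩ - 1/√8|010⟩ + 1/√8|011⟩ + 1/√8|100⟩ - 1/√8|101⟩ - 1/√8|110⟩ + 1/√8|111⟩

H⊗3 gives amp(|y⟩) = (1/2√2) Σ_x (−1)^(x·y) amp(|x⟩), where x·y is the number of positions in which both x and y have a 1.
|000⟩: (1)/(2√2) = 1/√8
|001⟩: (-1)/(2√2) = -1/√8
|010⟩: (-1)/(2√2) = -1/√8
|011⟩: (1)/(2√2) = 1/√8
|100⟩: (1)/(2√2) = 1/√8
|101⟩: (-1)/(2√2) = -1/√8
|110⟩: (-1)/(2√2) = -1/√8
|111⟩: (1)/(2√2) = 1/√8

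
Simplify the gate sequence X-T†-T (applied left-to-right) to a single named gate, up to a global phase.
X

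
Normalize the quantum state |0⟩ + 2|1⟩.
1/√5|0⟩ + 0.8944|1⟩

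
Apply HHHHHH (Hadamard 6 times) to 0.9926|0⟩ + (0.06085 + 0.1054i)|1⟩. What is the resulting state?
0.9926|0⟩ + (0.06085 + 0.1054i)|1⟩

H² = I, so an even number of Hadamards cancels: H^6 = I and the state is unchanged.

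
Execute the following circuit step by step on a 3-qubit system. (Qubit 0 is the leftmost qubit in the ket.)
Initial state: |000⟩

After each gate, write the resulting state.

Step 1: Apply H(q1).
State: 1/√2|000⟩ + 1/√2|010⟩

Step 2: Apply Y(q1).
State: -(1/√2)i|000⟩ + (1/√2)i|010⟩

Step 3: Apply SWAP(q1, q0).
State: -(1/√2)i|000⟩ + (1/√2)i|100⟩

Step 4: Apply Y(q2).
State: 1/√2|001⟩ - 1/√2|101⟩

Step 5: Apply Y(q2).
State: -(1/√2)i|000⟩ + (1/√2)i|100⟩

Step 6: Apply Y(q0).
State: 1/√2|000⟩ + 1/√2|100⟩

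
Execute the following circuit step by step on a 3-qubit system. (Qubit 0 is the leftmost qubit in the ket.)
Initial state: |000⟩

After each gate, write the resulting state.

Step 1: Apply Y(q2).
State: i|001⟩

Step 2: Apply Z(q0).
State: i|001⟩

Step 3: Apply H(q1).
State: (1/√2)i|001⟩ + (1/√2)i|011⟩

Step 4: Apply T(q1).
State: (1/√2)i|001⟩ + (-1/2 + (1/2)i)|011⟩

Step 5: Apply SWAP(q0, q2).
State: (1/√2)i|100⟩ + (-1/2 + (1/2)i)|110⟩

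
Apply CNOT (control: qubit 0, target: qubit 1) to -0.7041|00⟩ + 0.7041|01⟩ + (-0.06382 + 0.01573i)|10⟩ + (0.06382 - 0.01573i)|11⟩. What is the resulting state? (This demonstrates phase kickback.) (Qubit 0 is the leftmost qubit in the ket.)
-0.7041|00⟩ + 0.7041|01⟩ + (0.06382 - 0.01573i)|10⟩ + (-0.06382 + 0.01573i)|11⟩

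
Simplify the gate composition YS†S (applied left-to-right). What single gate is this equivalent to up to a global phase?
Y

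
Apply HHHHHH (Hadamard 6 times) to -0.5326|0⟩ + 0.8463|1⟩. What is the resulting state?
-0.5326|0⟩ + 0.8463|1⟩

H² = I, so an even number of Hadamards cancels: H^6 = I and the state is unchanged.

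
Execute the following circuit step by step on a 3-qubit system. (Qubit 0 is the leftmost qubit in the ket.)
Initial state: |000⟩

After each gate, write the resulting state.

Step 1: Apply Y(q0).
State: i|100⟩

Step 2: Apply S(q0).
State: -|100⟩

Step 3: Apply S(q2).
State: -|100⟩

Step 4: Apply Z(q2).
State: -|100⟩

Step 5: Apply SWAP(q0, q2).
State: -|001⟩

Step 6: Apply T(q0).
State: -|001⟩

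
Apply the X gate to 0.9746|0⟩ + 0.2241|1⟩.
0.2241|0⟩ + 0.9746|1⟩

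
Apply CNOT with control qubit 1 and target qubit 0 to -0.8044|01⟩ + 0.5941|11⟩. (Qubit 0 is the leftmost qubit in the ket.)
0.5941|01⟩ - 0.8044|11⟩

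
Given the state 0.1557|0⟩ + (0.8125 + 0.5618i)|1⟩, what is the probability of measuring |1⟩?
0.9758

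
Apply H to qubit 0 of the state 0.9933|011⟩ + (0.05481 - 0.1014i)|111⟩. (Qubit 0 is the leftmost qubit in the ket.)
(0.7411 - 0.0717i)|011⟩ + (0.6636 + 0.0717i)|111⟩

H on qubit 0 mixes each pair of kets that differ only in qubit 0: amplitudes (a, b) of (|…0…⟩, |…1…⟩) become ((a + b)/√2, (a − b)/√2). Kets absent from the input have amplitude 0.
(|011⟩, |111⟩): (a, b) = (0.9933, (0.05481 - 0.1014i)) → ((0.7411 - 0.0717i), (0.6636 + 0.0717i))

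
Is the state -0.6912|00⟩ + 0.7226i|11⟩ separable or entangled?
Entangled

Writing the state as a|00⟩ + b|01⟩ + c|10⟩ + d|11⟩, it is a product state iff ad − bc = 0.
Here (a, b, c, d) = (-0.6912, 0, 0, 0.7226i): ad − bc = (-0.6912)(0.7226i) − (0)(0) = -0.4995i ≠ 0, so the state is entangled.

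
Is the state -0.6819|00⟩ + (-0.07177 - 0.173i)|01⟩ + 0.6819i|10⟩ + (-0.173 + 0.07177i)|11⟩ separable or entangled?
Separable

Writing the state as a|00⟩ + b|01⟩ + c|10⟩ + d|11⟩, it is a product state iff ad − bc = 0.
Here (a, b, c, d) = (-0.6819, (-0.07177 - 0.173i), 0.6819i, (-0.173 + 0.07177i)): ad − bc = (-0.6819)(-0.173 + 0.07177i) − (-0.07177 - 0.173i)(0.6819i) = 0, so the state is separable.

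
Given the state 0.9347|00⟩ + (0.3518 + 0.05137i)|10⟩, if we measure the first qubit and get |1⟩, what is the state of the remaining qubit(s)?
(0.9895 + 0.1445i)|0⟩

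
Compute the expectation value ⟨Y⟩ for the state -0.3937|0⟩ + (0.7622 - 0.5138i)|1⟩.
0.4046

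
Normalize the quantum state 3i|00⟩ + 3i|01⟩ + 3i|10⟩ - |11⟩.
0.5669i|00⟩ + 0.5669i|01⟩ + 0.5669i|10⟩ - 0.189|11⟩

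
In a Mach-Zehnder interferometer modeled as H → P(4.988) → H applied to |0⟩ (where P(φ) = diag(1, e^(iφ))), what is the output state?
(0.6361 - 0.4811i)|0⟩ + (0.3639 + 0.4811i)|1⟩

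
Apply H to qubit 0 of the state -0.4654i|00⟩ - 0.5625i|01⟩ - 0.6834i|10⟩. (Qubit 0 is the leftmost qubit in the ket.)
-0.8123i|00⟩ - 0.3977i|01⟩ + 0.1541i|10⟩ - 0.3977i|11⟩

H on qubit 0 mixes each pair of kets that differ only in qubit 0: amplitudes (a, b) of (|…0…⟩, |…1…⟩) become ((a + b)/√2, (a − b)/√2). Kets absent from the input have amplitude 0.
(|00⟩, |10⟩): (a, b) = (-0.4654i, -0.6834i) → (-0.8123i, 0.1541i)
(|01⟩, |11⟩): (a, b) = (-0.5625i, 0) → (-0.3977i, -0.3977i)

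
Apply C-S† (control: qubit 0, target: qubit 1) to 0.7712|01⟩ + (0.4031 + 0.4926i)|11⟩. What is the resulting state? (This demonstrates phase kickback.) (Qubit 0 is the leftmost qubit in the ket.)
0.7712|01⟩ + (0.4926 - 0.4031i)|11⟩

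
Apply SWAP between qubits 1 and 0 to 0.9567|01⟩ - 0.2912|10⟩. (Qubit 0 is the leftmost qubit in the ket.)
-0.2912|01⟩ + 0.9567|10⟩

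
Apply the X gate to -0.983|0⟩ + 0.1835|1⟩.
0.1835|0⟩ - 0.983|1⟩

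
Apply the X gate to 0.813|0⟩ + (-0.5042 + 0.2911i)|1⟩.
(-0.5042 + 0.2911i)|0⟩ + 0.813|1⟩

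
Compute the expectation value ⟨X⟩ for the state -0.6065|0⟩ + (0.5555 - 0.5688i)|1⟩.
-0.6738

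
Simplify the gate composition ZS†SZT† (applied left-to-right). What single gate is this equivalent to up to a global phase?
T†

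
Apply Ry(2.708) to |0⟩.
0.2151|0⟩ + 0.9766|1⟩

Ry(2.708) = [[cos(θ/2), −sin(θ/2)], [sin(θ/2), cos(θ/2)]]; θ = 2.708, cos(θ/2) ≈ 0.215102, sin(θ/2) ≈ 0.976592.
With a = amp(|0⟩) = 1 and b = amp(|1⟩) = 0:
new amp(|0⟩) = (0.215102)·a + (-0.976592)·b = 0.2151
new amp(|1⟩) = (0.976592)·a + (0.215102)·b = 0.9766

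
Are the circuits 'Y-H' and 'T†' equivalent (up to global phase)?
No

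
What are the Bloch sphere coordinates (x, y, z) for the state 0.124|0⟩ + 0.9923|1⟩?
(0.2461, 0, -0.9693)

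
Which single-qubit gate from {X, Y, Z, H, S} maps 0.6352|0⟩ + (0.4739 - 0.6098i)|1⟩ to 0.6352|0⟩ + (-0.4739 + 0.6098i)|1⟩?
Z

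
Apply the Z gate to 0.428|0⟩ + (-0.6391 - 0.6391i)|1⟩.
0.428|0⟩ + (0.6391 + 0.6391i)|1⟩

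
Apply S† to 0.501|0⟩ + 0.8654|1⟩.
0.501|0⟩ - 0.8654i|1⟩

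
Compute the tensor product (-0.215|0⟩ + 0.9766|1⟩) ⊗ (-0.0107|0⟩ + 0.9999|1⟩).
0.002301|00⟩ - 0.215|01⟩ - 0.01045|10⟩ + 0.9765|11⟩

amp(|b₁b₂…⟩) = product of the factor amplitudes for bits b₁, b₂, …; only kets whose every factor amplitude is nonzero survive.
|00⟩: (-0.215)(-0.0107) = 0.002301
|01⟩: (-0.215)(0.9999) = -0.215
|10⟩: (0.9766)(-0.0107) = -0.01045
|11⟩: (0.9766)(0.9999) = 0.9765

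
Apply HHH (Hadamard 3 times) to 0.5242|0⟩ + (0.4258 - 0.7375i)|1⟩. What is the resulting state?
(0.6718 - 0.5215i)|0⟩ + (0.06958 + 0.5215i)|1⟩

H² = I, so H^3 = H: a single Hadamard. With (a, b) = (0.5242, (0.4258 - 0.7375i)), H gives ((a + b)/√2, (a − b)/√2) = ((0.6718 - 0.5215i), (0.06958 + 0.5215i)).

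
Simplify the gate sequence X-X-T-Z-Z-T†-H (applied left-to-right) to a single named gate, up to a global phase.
H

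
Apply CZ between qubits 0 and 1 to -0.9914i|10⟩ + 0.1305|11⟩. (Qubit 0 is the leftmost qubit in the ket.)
-0.9914i|10⟩ - 0.1305|11⟩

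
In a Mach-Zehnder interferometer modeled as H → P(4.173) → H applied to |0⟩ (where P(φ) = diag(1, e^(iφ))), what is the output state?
(0.2432 - 0.429i)|0⟩ + (0.7568 + 0.429i)|1⟩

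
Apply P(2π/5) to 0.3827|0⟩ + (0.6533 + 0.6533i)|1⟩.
0.3827|0⟩ + (-0.4194 + 0.8232i)|1⟩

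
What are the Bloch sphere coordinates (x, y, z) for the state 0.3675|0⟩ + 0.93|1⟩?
(0.6836, 0, -0.7298)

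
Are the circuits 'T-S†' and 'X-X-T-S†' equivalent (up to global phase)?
Yes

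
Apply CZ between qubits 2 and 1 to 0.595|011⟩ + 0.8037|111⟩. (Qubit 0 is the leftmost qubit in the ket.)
-0.595|011⟩ - 0.8037|111⟩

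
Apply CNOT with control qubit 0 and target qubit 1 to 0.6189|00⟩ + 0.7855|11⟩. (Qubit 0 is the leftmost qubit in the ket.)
0.6189|00⟩ + 0.7855|10⟩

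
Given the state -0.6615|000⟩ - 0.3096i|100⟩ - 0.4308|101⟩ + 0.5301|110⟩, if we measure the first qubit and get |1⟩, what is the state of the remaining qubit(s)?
-0.4128i|00⟩ - 0.5744|01⟩ + 0.7068|10⟩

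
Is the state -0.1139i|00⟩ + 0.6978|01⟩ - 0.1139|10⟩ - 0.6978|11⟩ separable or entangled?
Entangled

Writing the state as a|00⟩ + b|01⟩ + c|10⟩ + d|11⟩, it is a product state iff ad − bc = 0.
Here (a, b, c, d) = (-0.1139i, 0.6978, -0.1139, -0.6978): ad − bc = (-0.1139i)(-0.6978) − (0.6978)(-0.1139) = (0.07948 + 0.07948i) ≠ 0, so the state is entangled.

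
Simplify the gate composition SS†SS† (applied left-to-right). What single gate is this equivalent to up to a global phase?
I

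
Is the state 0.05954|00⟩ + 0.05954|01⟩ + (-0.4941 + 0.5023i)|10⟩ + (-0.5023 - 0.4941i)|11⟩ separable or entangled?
Entangled

Writing the state as a|00⟩ + b|01⟩ + c|10⟩ + d|11⟩, it is a product state iff ad − bc = 0.
Here (a, b, c, d) = (0.05954, 0.05954, (-0.4941 + 0.5023i), (-0.5023 - 0.4941i)): ad − bc = (0.05954)(-0.5023 - 0.4941i) − (0.05954)(-0.4941 + 0.5023i) = (-0.0004882 - 0.05933i) ≠ 0, so the state is entangled.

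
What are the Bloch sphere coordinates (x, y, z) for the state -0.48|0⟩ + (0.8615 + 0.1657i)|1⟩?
(-0.827, -0.1591, -0.5392)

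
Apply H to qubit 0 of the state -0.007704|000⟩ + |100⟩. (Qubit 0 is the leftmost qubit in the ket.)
0.7017|000⟩ - 0.7126|100⟩

H on qubit 0 mixes each pair of kets that differ only in qubit 0: amplitudes (a, b) of (|…0…⟩, |…1…⟩) become ((a + b)/√2, (a − b)/√2). Kets absent from the input have amplitude 0.
(|000⟩, |100⟩): (a, b) = (-0.007704, 1) → (0.7017, -0.7126)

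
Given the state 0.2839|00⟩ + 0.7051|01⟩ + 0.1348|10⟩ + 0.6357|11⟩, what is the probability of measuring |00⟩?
0.0806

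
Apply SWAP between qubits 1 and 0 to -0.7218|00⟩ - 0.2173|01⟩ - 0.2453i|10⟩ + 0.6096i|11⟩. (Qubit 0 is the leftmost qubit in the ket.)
-0.7218|00⟩ - 0.2453i|01⟩ - 0.2173|10⟩ + 0.6096i|11⟩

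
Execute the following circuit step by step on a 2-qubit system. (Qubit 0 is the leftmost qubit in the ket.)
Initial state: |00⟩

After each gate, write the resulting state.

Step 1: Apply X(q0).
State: |10⟩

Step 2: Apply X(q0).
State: |00⟩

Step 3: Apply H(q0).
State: 1/√2|00⟩ + 1/√2|10⟩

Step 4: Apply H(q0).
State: |00⟩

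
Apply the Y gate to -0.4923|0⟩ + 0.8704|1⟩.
-0.8704i|0⟩ - 0.4923i|1⟩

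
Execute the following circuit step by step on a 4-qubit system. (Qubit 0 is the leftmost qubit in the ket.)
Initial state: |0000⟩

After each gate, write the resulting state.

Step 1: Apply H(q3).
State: 1/√2|0000⟩ + 1/√2|0001⟩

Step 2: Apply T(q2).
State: 1/√2|0000⟩ + 1/√2|0001⟩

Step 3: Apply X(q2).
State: 1/√2|0010⟩ + 1/√2|0011⟩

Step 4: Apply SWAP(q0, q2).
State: 1/√2|1000⟩ + 1/√2|1001⟩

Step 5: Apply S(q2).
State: 1/√2|1000⟩ + 1/√2|1001⟩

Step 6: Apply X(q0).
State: 1/√2|0000⟩ + 1/√2|0001⟩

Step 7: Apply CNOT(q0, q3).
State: 1/√2|0000⟩ + 1/√2|0001⟩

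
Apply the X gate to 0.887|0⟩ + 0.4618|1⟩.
0.4618|0⟩ + 0.887|1⟩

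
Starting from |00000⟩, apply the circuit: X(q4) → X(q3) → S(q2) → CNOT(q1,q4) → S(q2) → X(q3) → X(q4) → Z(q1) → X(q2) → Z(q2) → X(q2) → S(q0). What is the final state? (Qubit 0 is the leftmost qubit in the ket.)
-|00000⟩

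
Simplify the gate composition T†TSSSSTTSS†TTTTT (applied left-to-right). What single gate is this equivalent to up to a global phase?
T†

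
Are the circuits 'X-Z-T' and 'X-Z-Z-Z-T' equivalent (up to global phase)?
Yes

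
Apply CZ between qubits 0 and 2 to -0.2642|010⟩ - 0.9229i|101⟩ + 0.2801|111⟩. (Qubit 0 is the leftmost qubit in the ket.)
-0.2642|010⟩ + 0.9229i|101⟩ - 0.2801|111⟩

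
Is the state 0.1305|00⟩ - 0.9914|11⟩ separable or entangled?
Entangled

Writing the state as a|00⟩ + b|01⟩ + c|10⟩ + d|11⟩, it is a product state iff ad − bc = 0.
Here (a, b, c, d) = (0.1305, 0, 0, -0.9914): ad − bc = (0.1305)(-0.9914) − (0)(0) = -0.1294 ≠ 0, so the state is entangled.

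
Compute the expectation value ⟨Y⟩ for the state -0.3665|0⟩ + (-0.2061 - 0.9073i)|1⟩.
0.6651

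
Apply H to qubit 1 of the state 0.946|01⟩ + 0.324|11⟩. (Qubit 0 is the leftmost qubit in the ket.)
0.6689|00⟩ - 0.6689|01⟩ + 0.2291|10⟩ - 0.2291|11⟩

H on qubit 1 mixes each pair of kets that differ only in qubit 1: amplitudes (a, b) of (|…0…⟩, |…1…⟩) become ((a + b)/√2, (a − b)/√2). Kets absent from the input have amplitude 0.
(|00⟩, |01⟩): (a, b) = (0, 0.946) → (0.6689, -0.6689)
(|10⟩, |11⟩): (a, b) = (0, 0.324) → (0.2291, -0.2291)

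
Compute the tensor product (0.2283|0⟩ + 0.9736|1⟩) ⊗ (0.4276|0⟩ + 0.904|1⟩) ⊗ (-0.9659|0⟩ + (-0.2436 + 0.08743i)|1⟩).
-0.09429|000⟩ + (-0.02378 + 0.008535i)|001⟩ - 0.1993|010⟩ + (-0.05027 + 0.01804i)|011⟩ - 0.4021|100⟩ + (-0.1014 + 0.0364i)|101⟩ - 0.8501|110⟩ + (-0.2144 + 0.07695i)|111⟩

amp(|b₁b₂…⟩) = product of the factor amplitudes for bits b₁, b₂, …; only kets whose every factor amplitude is nonzero survive.
|000⟩: (0.2283)(0.4276)(-0.9659) = -0.09429
|001⟩: (0.2283)(0.4276)(-0.2436 + 0.08743i) = (-0.02378 + 0.008535i)
|010⟩: (0.2283)(0.904)(-0.9659) = -0.1993
|011⟩: (0.2283)(0.904)(-0.2436 + 0.08743i) = (-0.05027 + 0.01804i)
|100⟩: (0.9736)(0.4276)(-0.9659) = -0.4021
|101⟩: (0.9736)(0.4276)(-0.2436 + 0.08743i) = (-0.1014 + 0.0364i)
|110⟩: (0.9736)(0.904)(-0.9659) = -0.8501
|111⟩: (0.9736)(0.904)(-0.2436 + 0.08743i) = (-0.2144 + 0.07695i)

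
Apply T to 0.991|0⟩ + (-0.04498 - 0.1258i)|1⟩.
0.991|0⟩ + (0.05715 - 0.1208i)|1⟩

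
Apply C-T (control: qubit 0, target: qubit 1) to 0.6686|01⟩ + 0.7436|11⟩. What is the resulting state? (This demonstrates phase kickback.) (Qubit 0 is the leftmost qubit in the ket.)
0.6686|01⟩ + (0.5258 + 0.5258i)|11⟩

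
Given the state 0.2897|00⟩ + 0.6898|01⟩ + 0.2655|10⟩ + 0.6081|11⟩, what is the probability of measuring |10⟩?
0.07049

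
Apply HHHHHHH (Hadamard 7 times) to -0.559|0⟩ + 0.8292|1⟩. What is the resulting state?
0.1911|0⟩ - 0.9816|1⟩

H² = I, so H^7 = H: a single Hadamard. With (a, b) = (-0.559, 0.8292), H gives ((a + b)/√2, (a − b)/√2) = (0.1911, -0.9816).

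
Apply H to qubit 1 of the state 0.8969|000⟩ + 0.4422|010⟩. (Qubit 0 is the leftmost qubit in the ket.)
0.9469|000⟩ + 0.3215|010⟩

H on qubit 1 mixes each pair of kets that differ only in qubit 1: amplitudes (a, b) of (|…0…⟩, |…1…⟩) become ((a + b)/√2, (a − b)/√2). Kets absent from the input have amplitude 0.
(|000⟩, |010⟩): (a, b) = (0.8969, 0.4422) → (0.9469, 0.3215)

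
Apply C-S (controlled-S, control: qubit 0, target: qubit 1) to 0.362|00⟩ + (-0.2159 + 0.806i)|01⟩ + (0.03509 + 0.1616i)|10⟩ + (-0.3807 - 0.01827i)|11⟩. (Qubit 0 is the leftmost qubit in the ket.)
0.362|00⟩ + (-0.2159 + 0.806i)|01⟩ + (0.03509 + 0.1616i)|10⟩ + (0.01827 - 0.3807i)|11⟩

C-S leaves the control-|0⟩ kets |00⟩, |01⟩ unchanged and applies S to qubit 1 on the control-|1⟩ pair (|10⟩, |11⟩).
S = [[1, 0], [0, i]].
With a = amp(|10⟩) = (0.03509 + 0.1616i) and b = amp(|11⟩) = (-0.3807 - 0.01827i):
new amp(|10⟩) = (1)·a = (0.03509 + 0.1616i)
new amp(|11⟩) = (i)·b = (0.01827 - 0.3807i)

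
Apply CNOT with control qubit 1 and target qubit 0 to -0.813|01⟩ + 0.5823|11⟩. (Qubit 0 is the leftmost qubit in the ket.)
0.5823|01⟩ - 0.813|11⟩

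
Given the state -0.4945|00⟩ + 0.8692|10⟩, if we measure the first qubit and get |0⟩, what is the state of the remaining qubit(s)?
-|0⟩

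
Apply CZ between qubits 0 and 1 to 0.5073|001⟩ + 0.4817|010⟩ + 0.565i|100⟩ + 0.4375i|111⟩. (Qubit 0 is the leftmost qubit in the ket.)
0.5073|001⟩ + 0.4817|010⟩ + 0.565i|100⟩ - 0.4375i|111⟩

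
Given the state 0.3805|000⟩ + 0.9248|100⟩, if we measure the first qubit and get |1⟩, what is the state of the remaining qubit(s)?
|00⟩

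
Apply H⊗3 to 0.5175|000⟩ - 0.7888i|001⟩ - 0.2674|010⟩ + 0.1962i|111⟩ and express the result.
(0.08842 - 0.2095i)|000⟩ + (0.08842 + 0.2095i)|001⟩ + (0.2775 - 0.3483i)|010⟩ + (0.2775 + 0.3483i)|011⟩ + (0.08842 - 0.3483i)|100⟩ + (0.08842 + 0.3483i)|101⟩ + (0.2775 - 0.2095i)|110⟩ + (0.2775 + 0.2095i)|111⟩

H⊗3 gives amp(|y⟩) = (1/2√2) Σ_x (−1)^(x·y) amp(|x⟩), where x·y is the number of positions in which both x and y have a 1.
|000⟩: (0.5175 - 0.7888i - 0.2674 + 0.1962i)/(2√2) = (0.08842 - 0.2095i)
|001⟩: (0.5175 + 0.7888i - 0.2674 - 0.1962i)/(2√2) = (0.08842 + 0.2095i)
|010⟩: (0.5175 - 0.7888i + 0.2674 - 0.1962i)/(2√2) = (0.2775 - 0.3483i)
|011⟩: (0.5175 + 0.7888i + 0.2674 + 0.1962i)/(2√2) = (0.2775 + 0.3483i)
|100⟩: (0.5175 - 0.7888i - 0.2674 - 0.1962i)/(2√2) = (0.08842 - 0.3483i)
|101⟩: (0.5175 + 0.7888i - 0.2674 + 0.1962i)/(2√2) = (0.08842 + 0.3483i)
|110⟩: (0.5175 - 0.7888i + 0.2674 + 0.1962i)/(2√2) = (0.2775 - 0.2095i)
|111⟩: (0.5175 + 0.7888i + 0.2674 - 0.1962i)/(2√2) = (0.2775 + 0.2095i)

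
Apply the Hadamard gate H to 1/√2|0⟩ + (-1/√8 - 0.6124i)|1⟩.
(0.25 - 0.433i)|0⟩ + (0.75 + 0.433i)|1⟩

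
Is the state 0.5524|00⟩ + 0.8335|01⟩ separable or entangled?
Separable

Writing the state as a|00⟩ + b|01⟩ + c|10⟩ + d|11⟩, it is a product state iff ad − bc = 0.
Here (a, b, c, d) = (0.5524, 0.8335, 0, 0): ad − bc = (0.5524)(0) − (0.8335)(0) = 0, so the state is separable.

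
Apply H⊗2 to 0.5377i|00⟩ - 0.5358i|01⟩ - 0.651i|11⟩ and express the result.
-0.3246i|00⟩ + 0.8623i|01⟩ + 0.3265i|10⟩ + 0.2113i|11⟩

H⊗2 gives amp(|y⟩) = (1/2) Σ_x (−1)^(x·y) amp(|x⟩), where x·y is the number of positions in which both x and y have a 1.
|00⟩: (0.5377i - 0.5358i - 0.651i)/2 = -0.3246i
|01⟩: (0.5377i + 0.5358i + 0.651i)/2 = 0.8623i
|10⟩: (0.5377i - 0.5358i + 0.651i)/2 = 0.3265i
|11⟩: (0.5377i + 0.5358i - 0.651i)/2 = 0.2113i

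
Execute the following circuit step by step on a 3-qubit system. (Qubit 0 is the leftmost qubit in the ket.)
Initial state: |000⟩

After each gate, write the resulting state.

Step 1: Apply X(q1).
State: |010⟩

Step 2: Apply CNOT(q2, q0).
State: |010⟩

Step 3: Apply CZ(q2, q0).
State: |010⟩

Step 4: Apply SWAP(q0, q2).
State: |010⟩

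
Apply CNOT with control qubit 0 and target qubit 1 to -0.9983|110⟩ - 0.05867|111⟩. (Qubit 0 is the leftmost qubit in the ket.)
-0.9983|100⟩ - 0.05867|101⟩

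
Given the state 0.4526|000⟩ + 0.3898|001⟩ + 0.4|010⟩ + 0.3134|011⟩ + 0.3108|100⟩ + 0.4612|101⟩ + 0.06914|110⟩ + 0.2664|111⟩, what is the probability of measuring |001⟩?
0.1519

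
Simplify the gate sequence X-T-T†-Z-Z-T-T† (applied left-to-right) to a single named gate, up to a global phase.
X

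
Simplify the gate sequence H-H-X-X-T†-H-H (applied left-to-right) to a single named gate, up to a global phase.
T†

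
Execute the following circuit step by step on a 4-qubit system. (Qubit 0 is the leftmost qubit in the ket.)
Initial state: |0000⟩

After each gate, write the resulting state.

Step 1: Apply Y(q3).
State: i|0001⟩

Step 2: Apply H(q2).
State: (1/√2)i|0001⟩ + (1/√2)i|0011⟩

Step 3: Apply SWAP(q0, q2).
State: (1/√2)i|0001⟩ + (1/√2)i|1001⟩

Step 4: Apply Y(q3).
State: 1/√2|0000⟩ + 1/√2|1000⟩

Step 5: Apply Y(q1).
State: (1/√2)i|0100⟩ + (1/√2)i|1100⟩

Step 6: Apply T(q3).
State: (1/√2)i|0100⟩ + (1/√2)i|1100⟩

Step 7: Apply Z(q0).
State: (1/√2)i|0100⟩ - (1/√2)i|1100⟩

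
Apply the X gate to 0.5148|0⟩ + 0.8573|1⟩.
0.8573|0⟩ + 0.5148|1⟩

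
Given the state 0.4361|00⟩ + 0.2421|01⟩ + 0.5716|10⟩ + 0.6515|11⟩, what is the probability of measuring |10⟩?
0.3267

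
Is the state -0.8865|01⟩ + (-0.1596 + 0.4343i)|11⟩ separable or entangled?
Separable

Writing the state as a|00⟩ + b|01⟩ + c|10⟩ + d|11⟩, it is a product state iff ad − bc = 0.
Here (a, b, c, d) = (0, -0.8865, 0, (-0.1596 + 0.4343i)): ad − bc = (0)(-0.1596 + 0.4343i) − (-0.8865)(0) = 0, so the state is separable.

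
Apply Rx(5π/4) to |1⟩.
-0.9239i|0⟩ - 0.3827|1⟩

Rx(5π/4) = [[cos(θ/2), −i·sin(θ/2)], [−i·sin(θ/2), cos(θ/2)]]; θ = 5π/4, cos(θ/2) ≈ -0.382683, sin(θ/2) ≈ 0.92388.
With a = amp(|0⟩) = 0 and b = amp(|1⟩) = 1:
new amp(|0⟩) = (-0.382683)·a + (-0.92388i)·b = -0.9239i
new amp(|1⟩) = (-0.92388i)·a + (-0.382683)·b = -0.3827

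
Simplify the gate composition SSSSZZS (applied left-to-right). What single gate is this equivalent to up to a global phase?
S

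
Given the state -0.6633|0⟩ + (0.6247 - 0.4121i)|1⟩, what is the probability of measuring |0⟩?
0.44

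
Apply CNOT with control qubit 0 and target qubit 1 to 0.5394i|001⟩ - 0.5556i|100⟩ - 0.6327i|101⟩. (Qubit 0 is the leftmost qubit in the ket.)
0.5394i|001⟩ - 0.5556i|110⟩ - 0.6327i|111⟩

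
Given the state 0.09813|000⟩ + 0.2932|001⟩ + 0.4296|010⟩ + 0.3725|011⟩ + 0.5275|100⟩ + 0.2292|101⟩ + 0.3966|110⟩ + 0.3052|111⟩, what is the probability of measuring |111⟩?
0.09315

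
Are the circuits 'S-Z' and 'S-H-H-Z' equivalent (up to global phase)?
Yes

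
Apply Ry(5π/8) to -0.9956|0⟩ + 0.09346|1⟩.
-0.6308|0⟩ - 0.7759|1⟩

Ry(5π/8) = [[cos(θ/2), −sin(θ/2)], [sin(θ/2), cos(θ/2)]]; θ = 5π/8, cos(θ/2) ≈ 0.55557, sin(θ/2) ≈ 0.83147.
With a = amp(|0⟩) = -0.9956 and b = amp(|1⟩) = 0.09346:
new amp(|0⟩) = (0.55557)·a + (-0.83147)·b = -0.6308
new amp(|1⟩) = (0.83147)·a + (0.55557)·b = -0.7759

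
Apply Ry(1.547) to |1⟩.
-0.6986|0⟩ + 0.7155|1⟩

Ry(1.547) = [[cos(θ/2), −sin(θ/2)], [sin(θ/2), cos(θ/2)]]; θ = 1.547, cos(θ/2) ≈ 0.71547, sin(θ/2) ≈ 0.698644.
With a = amp(|0⟩) = 0 and b = amp(|1⟩) = 1:
new amp(|0⟩) = (0.71547)·a + (-0.698644)·b = -0.6986
new amp(|1⟩) = (0.698644)·a + (0.71547)·b = 0.7155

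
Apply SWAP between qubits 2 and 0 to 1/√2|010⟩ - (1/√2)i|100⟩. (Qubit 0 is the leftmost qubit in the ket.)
-(1/√2)i|001⟩ + 1/√2|010⟩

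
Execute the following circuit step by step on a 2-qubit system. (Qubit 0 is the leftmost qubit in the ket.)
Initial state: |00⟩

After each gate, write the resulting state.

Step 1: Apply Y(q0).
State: i|10⟩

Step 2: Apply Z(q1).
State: i|10⟩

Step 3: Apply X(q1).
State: i|11⟩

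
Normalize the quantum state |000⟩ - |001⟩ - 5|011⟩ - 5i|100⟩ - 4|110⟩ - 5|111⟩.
0.1037|000⟩ - 0.1037|001⟩ - 0.5185|011⟩ - 0.5185i|100⟩ - 0.4148|110⟩ - 0.5185|111⟩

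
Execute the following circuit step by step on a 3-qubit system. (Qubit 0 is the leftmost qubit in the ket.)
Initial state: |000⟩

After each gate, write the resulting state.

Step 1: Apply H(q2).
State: 1/√2|000⟩ + 1/√2|001⟩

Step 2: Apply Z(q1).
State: 1/√2|000⟩ + 1/√2|001⟩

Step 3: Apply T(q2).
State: 1/√2|000⟩ + (1/2 + (1/2)i)|001⟩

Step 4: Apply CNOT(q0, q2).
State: 1/√2|000⟩ + (1/2 + (1/2)i)|001⟩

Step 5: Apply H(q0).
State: 1/2|000⟩ + (1/√8 + (1/√8)i)|001⟩ + 1/2|100⟩ + (1/√8 + (1/√8)i)|101⟩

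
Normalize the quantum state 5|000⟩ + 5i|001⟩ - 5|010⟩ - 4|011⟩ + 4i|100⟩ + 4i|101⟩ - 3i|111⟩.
0.4352|000⟩ + 0.4352i|001⟩ - 0.4352|010⟩ - 0.3482|011⟩ + 0.3482i|100⟩ + 0.3482i|101⟩ - 0.2611i|111⟩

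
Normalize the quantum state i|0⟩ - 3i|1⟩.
0.3162i|0⟩ - 0.9487i|1⟩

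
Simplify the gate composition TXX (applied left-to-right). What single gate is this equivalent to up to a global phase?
T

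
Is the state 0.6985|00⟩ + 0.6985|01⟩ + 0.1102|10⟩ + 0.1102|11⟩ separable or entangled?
Separable

Writing the state as a|00⟩ + b|01⟩ + c|10⟩ + d|11⟩, it is a product state iff ad − bc = 0.
Here (a, b, c, d) = (0.6985, 0.6985, 0.1102, 0.1102): ad − bc = (0.6985)(0.1102) − (0.6985)(0.1102) = 0, so the state is separable.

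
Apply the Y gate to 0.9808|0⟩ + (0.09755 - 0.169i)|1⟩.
(-0.169 - 0.09755i)|0⟩ + 0.9808i|1⟩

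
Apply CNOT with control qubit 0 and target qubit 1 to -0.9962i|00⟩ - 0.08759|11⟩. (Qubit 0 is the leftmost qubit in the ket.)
-0.9962i|00⟩ - 0.08759|10⟩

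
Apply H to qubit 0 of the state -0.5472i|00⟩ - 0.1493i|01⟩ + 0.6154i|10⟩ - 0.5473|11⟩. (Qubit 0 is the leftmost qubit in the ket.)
0.04822i|00⟩ + (-0.387 - 0.1056i)|01⟩ - 0.8221i|10⟩ + (0.387 - 0.1056i)|11⟩

H on qubit 0 mixes each pair of kets that differ only in qubit 0: amplitudes (a, b) of (|…0…⟩, |…1…⟩) become ((a + b)/√2, (a − b)/√2). Kets absent from the input have amplitude 0.
(|00⟩, |10⟩): (a, b) = (-0.5472i, 0.6154i) → (0.04822i, -0.8221i)
(|01⟩, |11⟩): (a, b) = (-0.1493i, -0.5473) → ((-0.387 - 0.1056i), (0.387 - 0.1056i))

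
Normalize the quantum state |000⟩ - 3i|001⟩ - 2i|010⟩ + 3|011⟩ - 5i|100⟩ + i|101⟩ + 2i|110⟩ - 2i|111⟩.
0.1325|000⟩ - 0.3974i|001⟩ - 0.2649i|010⟩ + 0.3974|011⟩ - 0.6623i|100⟩ + 0.1325i|101⟩ + 0.2649i|110⟩ - 0.2649i|111⟩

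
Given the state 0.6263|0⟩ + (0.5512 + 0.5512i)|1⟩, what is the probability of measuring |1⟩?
0.6076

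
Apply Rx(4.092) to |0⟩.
-0.4575|0⟩ - 0.8892i|1⟩

Rx(4.092) = [[cos(θ/2), −i·sin(θ/2)], [−i·sin(θ/2), cos(θ/2)]]; θ = 4.092, cos(θ/2) ≈ -0.45752, sin(θ/2) ≈ 0.8892.
With a = amp(|0⟩) = 1 and b = amp(|1⟩) = 0:
new amp(|0⟩) = (-0.45752)·a + (-0.8892i)·b = -0.4575
new amp(|1⟩) = (-0.8892i)·a + (-0.45752)·b = -0.8892i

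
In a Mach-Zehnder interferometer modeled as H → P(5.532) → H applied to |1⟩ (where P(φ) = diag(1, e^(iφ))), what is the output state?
(0.1346 + 0.3413i)|0⟩ + (0.8654 - 0.3413i)|1⟩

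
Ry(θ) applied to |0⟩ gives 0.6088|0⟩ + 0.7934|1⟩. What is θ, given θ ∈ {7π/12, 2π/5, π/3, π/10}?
7π/12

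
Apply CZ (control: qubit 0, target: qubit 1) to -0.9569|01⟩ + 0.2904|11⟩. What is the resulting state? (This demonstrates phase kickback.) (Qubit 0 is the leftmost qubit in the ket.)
-0.9569|01⟩ - 0.2904|11⟩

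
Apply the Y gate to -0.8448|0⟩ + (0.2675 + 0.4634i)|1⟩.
(0.4634 - 0.2675i)|0⟩ - 0.8448i|1⟩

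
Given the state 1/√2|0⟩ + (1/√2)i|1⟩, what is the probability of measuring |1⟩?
1/2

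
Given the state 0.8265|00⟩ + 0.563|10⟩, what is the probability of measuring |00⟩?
0.6831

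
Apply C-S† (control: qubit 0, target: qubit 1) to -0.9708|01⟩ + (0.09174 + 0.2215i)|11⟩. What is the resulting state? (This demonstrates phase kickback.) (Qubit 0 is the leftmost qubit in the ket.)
-0.9708|01⟩ + (0.2215 - 0.09174i)|11⟩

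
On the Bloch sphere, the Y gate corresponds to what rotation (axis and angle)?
Rotation by π around the y-axis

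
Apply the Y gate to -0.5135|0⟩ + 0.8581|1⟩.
-0.8581i|0⟩ - 0.5135i|1⟩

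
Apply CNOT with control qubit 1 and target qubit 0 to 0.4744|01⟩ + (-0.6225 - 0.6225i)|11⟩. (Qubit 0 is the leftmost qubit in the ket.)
(-0.6225 - 0.6225i)|01⟩ + 0.4744|11⟩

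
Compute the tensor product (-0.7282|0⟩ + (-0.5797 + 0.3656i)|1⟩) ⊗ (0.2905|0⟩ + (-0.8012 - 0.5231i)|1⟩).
-0.2115|00⟩ + (0.5834 + 0.3809i)|01⟩ + (-0.1684 + 0.1062i)|10⟩ + (0.6557 + 0.01032i)|11⟩

amp(|b₁b₂…⟩) = product of the factor amplitudes for bits b₁, b₂, …; only kets whose every factor amplitude is nonzero survive.
|00⟩: (-0.7282)(0.2905) = -0.2115
|01⟩: (-0.7282)(-0.8012 - 0.5231i) = (0.5834 + 0.3809i)
|10⟩: (-0.5797 + 0.3656i)(0.2905) = (-0.1684 + 0.1062i)
|11⟩: (-0.5797 + 0.3656i)(-0.8012 - 0.5231i) = (0.6557 + 0.01032i)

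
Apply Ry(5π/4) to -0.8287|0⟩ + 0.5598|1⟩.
-0.2001|0⟩ - 0.9798|1⟩

Ry(5π/4) = [[cos(θ/2), −sin(θ/2)], [sin(θ/2), cos(θ/2)]]; θ = 5π/4, cos(θ/2) ≈ -0.382683, sin(θ/2) ≈ 0.92388.
With a = amp(|0⟩) = -0.8287 and b = amp(|1⟩) = 0.5598:
new amp(|0⟩) = (-0.382683)·a + (-0.92388)·b = -0.2001
new amp(|1⟩) = (0.92388)·a + (-0.382683)·b = -0.9798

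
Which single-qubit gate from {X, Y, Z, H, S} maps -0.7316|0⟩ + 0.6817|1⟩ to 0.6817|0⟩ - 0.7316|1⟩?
X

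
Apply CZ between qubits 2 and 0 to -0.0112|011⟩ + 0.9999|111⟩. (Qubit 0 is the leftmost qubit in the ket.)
-0.0112|011⟩ - 0.9999|111⟩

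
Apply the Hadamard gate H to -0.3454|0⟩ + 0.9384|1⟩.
0.4193|0⟩ - 0.9078|1⟩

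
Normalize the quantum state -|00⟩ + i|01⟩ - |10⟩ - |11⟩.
-1/2|00⟩ + (1/2)i|01⟩ - 1/2|10⟩ - 1/2|11⟩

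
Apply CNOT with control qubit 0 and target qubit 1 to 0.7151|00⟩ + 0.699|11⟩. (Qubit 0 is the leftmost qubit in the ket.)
0.7151|00⟩ + 0.699|10⟩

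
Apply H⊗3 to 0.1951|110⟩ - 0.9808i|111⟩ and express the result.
(0.06898 - 0.3468i)|000⟩ + (0.06898 + 0.3468i)|001⟩ + (-0.06898 + 0.3468i)|010⟩ + (-0.06898 - 0.3468i)|011⟩ + (-0.06898 + 0.3468i)|100⟩ + (-0.06898 - 0.3468i)|101⟩ + (0.06898 - 0.3468i)|110⟩ + (0.06898 + 0.3468i)|111⟩

H⊗3 gives amp(|y⟩) = (1/2√2) Σ_x (−1)^(x·y) amp(|x⟩), where x·y is the number of positions in which both x and y have a 1.
|000⟩: (0.1951 - 0.9808i)/(2√2) = (0.06898 - 0.3468i)
|001⟩: (0.1951 + 0.9808i)/(2√2) = (0.06898 + 0.3468i)
|010⟩: (-0.1951 + 0.9808i)/(2√2) = (-0.06898 + 0.3468i)
|011⟩: (-0.1951 - 0.9808i)/(2√2) = (-0.06898 - 0.3468i)
|100⟩: (-0.1951 + 0.9808i)/(2√2) = (-0.06898 + 0.3468i)
|101⟩: (-0.1951 - 0.9808i)/(2√2) = (-0.06898 - 0.3468i)
|110⟩: (0.1951 - 0.9808i)/(2√2) = (0.06898 - 0.3468i)
|111⟩: (0.1951 + 0.9808i)/(2√2) = (0.06898 + 0.3468i)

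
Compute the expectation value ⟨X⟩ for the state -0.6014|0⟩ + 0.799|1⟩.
-0.961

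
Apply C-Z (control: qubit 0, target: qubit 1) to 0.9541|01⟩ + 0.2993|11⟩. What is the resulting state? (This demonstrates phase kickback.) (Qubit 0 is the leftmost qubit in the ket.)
0.9541|01⟩ - 0.2993|11⟩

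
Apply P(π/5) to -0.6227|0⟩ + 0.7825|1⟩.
-0.6227|0⟩ + (0.6331 + 0.4599i)|1⟩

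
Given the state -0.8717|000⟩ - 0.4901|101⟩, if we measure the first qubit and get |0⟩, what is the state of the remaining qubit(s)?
-|00⟩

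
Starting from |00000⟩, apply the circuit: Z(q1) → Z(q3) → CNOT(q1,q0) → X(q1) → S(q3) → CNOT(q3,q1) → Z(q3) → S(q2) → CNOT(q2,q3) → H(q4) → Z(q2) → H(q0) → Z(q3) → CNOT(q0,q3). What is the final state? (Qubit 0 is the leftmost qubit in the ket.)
1/2|01000⟩ + 1/2|01001⟩ + 1/2|11010⟩ + 1/2|11011⟩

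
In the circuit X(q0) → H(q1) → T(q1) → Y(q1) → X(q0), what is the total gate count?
5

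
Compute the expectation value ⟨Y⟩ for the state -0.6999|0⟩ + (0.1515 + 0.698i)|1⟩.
-0.9771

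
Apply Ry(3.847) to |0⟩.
-0.3454|0⟩ + 0.9384|1⟩

Ry(3.847) = [[cos(θ/2), −sin(θ/2)], [sin(θ/2), cos(θ/2)]]; θ = 3.847, cos(θ/2) ≈ -0.345436, sin(θ/2) ≈ 0.938442.
With a = amp(|0⟩) = 1 and b = amp(|1⟩) = 0:
new amp(|0⟩) = (-0.345436)·a + (-0.938442)·b = -0.3454
new amp(|1⟩) = (0.938442)·a + (-0.345436)·b = 0.9384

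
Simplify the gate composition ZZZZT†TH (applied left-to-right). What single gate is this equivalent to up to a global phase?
H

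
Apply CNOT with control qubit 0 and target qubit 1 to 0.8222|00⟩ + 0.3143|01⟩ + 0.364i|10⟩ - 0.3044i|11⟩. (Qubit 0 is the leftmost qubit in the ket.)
0.8222|00⟩ + 0.3143|01⟩ - 0.3044i|10⟩ + 0.364i|11⟩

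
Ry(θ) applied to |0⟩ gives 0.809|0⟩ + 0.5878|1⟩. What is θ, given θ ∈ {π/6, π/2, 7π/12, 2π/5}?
2π/5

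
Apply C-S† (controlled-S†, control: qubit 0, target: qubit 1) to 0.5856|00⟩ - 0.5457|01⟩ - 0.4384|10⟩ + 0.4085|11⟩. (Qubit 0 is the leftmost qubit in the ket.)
0.5856|00⟩ - 0.5457|01⟩ - 0.4384|10⟩ - 0.4085i|11⟩

C-S† leaves the control-|0⟩ kets |00⟩, |01⟩ unchanged and applies S† to qubit 1 on the control-|1⟩ pair (|10⟩, |11⟩).
S† = [[1, 0], [0, -i]].
With a = amp(|10⟩) = -0.4384 and b = amp(|11⟩) = 0.4085:
new amp(|10⟩) = (1)·a = -0.4384
new amp(|11⟩) = (-i)·b = -0.4085i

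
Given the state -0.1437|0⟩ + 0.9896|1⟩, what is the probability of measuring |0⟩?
0.02065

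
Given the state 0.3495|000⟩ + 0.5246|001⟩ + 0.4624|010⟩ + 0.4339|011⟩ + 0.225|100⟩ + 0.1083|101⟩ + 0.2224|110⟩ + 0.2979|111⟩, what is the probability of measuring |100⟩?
0.05063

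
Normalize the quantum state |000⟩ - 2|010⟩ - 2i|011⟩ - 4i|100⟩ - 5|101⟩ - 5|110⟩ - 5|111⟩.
0.1|000⟩ - 0.2|010⟩ - 0.2i|011⟩ - 0.4i|100⟩ - 1/2|101⟩ - 1/2|110⟩ - 1/2|111⟩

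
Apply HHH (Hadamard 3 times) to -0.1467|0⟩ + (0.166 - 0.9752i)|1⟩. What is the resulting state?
(0.01365 - 0.6896i)|0⟩ + (-0.2211 + 0.6896i)|1⟩

H² = I, so H^3 = H: a single Hadamard. With (a, b) = (-0.1467, (0.166 - 0.9752i)), H gives ((a + b)/√2, (a − b)/√2) = ((0.01365 - 0.6896i), (-0.2211 + 0.6896i)).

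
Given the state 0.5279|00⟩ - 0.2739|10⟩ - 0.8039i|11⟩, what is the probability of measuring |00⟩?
0.2787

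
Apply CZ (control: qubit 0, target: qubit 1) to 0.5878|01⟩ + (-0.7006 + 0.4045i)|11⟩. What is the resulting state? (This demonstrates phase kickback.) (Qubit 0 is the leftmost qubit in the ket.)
0.5878|01⟩ + (0.7006 - 0.4045i)|11⟩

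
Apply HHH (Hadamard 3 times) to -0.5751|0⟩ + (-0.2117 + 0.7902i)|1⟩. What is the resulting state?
(-0.5564 + 0.5588i)|0⟩ + (-0.257 - 0.5588i)|1⟩

H² = I, so H^3 = H: a single Hadamard. With (a, b) = (-0.5751, (-0.2117 + 0.7902i)), H gives ((a + b)/√2, (a − b)/√2) = ((-0.5564 + 0.5588i), (-0.257 - 0.5588i)).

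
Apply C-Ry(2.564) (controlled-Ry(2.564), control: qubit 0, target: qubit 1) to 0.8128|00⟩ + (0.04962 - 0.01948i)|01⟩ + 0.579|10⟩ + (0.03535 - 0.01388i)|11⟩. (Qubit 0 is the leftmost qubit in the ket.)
0.8128|00⟩ + (0.04962 - 0.01948i)|01⟩ + (0.131 + 0.01331i)|10⟩ + (0.5651 - 0.003953i)|11⟩

C-Ry(2.564) leaves the control-|0⟩ kets |00⟩, |01⟩ unchanged and applies Ry(2.564) to qubit 1 on the control-|1⟩ pair (|10⟩, |11⟩).
Ry(2.564) = [[cos(θ/2), −sin(θ/2)], [sin(θ/2), cos(θ/2)]]; θ = 2.564, cos(θ/2) ≈ 0.284799, sin(θ/2) ≈ 0.958587.
With a = amp(|10⟩) = 0.579 and b = amp(|11⟩) = (0.03535 - 0.01388i):
new amp(|10⟩) = (0.284799)·a + (-0.958587)·b = (0.131 + 0.01331i)
new amp(|11⟩) = (0.958587)·a + (0.284799)·b = (0.5651 - 0.003953i)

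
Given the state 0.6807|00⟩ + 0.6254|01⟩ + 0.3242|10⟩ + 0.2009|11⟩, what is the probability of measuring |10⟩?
0.1051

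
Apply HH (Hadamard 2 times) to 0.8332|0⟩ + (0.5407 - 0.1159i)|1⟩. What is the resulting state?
0.8332|0⟩ + (0.5407 - 0.1159i)|1⟩

H² = I, so an even number of Hadamards cancels: H^2 = I and the state is unchanged.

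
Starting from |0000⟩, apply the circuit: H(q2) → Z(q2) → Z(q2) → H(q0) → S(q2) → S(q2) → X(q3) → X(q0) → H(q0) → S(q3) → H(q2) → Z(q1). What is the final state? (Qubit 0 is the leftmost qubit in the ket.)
i|0011⟩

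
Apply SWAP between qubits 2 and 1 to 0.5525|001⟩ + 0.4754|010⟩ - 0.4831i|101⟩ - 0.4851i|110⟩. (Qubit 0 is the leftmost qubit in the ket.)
0.4754|001⟩ + 0.5525|010⟩ - 0.4851i|101⟩ - 0.4831i|110⟩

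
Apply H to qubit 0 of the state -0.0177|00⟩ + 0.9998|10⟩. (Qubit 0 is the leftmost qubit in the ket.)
0.6944|00⟩ - 0.7195|10⟩

H on qubit 0 mixes each pair of kets that differ only in qubit 0: amplitudes (a, b) of (|…0…⟩, |…1…⟩) become ((a + b)/√2, (a − b)/√2). Kets absent from the input have amplitude 0.
(|00⟩, |10⟩): (a, b) = (-0.0177, 0.9998) → (0.6944, -0.7195)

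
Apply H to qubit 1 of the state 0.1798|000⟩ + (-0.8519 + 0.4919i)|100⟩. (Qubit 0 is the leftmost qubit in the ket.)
0.1271|000⟩ + 0.1271|010⟩ + (-0.6024 + 0.3478i)|100⟩ + (-0.6024 + 0.3478i)|110⟩

H on qubit 1 mixes each pair of kets that differ only in qubit 1: amplitudes (a, b) of (|…0…⟩, |…1…⟩) become ((a + b)/√2, (a − b)/√2). Kets absent from the input have amplitude 0.
(|000⟩, |010⟩): (a, b) = (0.1798, 0) → (0.1271, 0.1271)
(|100⟩, |110⟩): (a, b) = ((-0.8519 + 0.4919i), 0) → ((-0.6024 + 0.3478i), (-0.6024 + 0.3478i))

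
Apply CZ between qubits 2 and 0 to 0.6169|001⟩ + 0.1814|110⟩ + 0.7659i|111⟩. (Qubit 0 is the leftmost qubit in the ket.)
0.6169|001⟩ + 0.1814|110⟩ - 0.7659i|111⟩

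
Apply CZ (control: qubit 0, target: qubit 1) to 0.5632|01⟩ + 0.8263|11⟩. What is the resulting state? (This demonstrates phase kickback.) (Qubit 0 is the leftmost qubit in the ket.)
0.5632|01⟩ - 0.8263|11⟩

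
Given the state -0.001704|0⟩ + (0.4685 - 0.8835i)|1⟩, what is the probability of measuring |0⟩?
0.000002904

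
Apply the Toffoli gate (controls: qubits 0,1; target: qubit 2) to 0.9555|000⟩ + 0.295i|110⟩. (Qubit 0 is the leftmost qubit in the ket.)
0.9555|000⟩ + 0.295i|111⟩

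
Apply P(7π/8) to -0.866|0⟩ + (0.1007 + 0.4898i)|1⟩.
-0.866|0⟩ + (-0.2805 - 0.414i)|1⟩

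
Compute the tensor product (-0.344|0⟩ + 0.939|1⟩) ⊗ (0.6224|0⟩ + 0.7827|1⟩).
-0.2141|00⟩ - 0.2692|01⟩ + 0.5844|10⟩ + 0.735|11⟩

amp(|b₁b₂…⟩) = product of the factor amplitudes for bits b₁, b₂, …; only kets whose every factor amplitude is nonzero survive.
|00⟩: (-0.344)(0.6224) = -0.2141
|01⟩: (-0.344)(0.7827) = -0.2692
|10⟩: (0.939)(0.6224) = 0.5844
|11⟩: (0.939)(0.7827) = 0.735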